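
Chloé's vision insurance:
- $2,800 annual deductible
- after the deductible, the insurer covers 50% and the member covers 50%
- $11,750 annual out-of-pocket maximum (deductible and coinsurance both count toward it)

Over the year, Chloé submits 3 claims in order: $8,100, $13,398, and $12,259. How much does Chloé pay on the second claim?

$6,300

Claim 1 — $8,100: $2,800 to deductible, leaving $5,300; 50% of $5,300 = $2,650. Member owes $5,450 (running OOP $5,450).
Claim 2 — $13,398: deductible met; 50% of $13,398 = $6,699. That would push OOP to $12,149, over the $11,750 cap, so member pays $11,750 − $5,450 = $6,300.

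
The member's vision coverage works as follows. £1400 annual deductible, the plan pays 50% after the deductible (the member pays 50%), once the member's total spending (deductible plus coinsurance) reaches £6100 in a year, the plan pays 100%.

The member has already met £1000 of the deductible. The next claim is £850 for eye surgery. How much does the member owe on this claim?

£625

£1000 of the £1400 deductible is already met, leaving £400.
After the £400 deductible portion, £850 − £400 = £450 is subject to coinsurance.
50% of £450 = £225 falls to the member.
Member responsibility before any cap: £400 + £225 = £625.
Total out-of-pocket so far would be £1000 + £625 = £1625, below the £6100 cap — no reduction.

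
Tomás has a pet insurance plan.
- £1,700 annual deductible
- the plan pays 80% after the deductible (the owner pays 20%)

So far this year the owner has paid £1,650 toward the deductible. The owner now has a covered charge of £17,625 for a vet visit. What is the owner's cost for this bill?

£1,650 of the £1,700 deductible is already met, leaving £50.
After the £50 deductible portion, £17,625 − £50 = £17,575 is subject to coinsurance.
Owner's 20% share of £17,575 is £3,515.
So the owner owes £50 + £3,515 = £3,565.

£3,565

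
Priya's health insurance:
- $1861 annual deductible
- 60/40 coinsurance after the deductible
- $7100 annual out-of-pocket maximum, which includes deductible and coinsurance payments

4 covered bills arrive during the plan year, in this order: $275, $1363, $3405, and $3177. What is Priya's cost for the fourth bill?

$1270.80

Bill 1, $275: fully absorbed by the deductible. Patient owes $275 (running OOP $275).
Bill 2, $1363: all of it applies to the deductible. Patient pays $1363; OOP now $1638.
Bill 3, $3405: $223 finishes the deductible; $3182 goes to coinsurance; coinsurance $3182 × 40% = $1272.80. Patient pays $1495.80; OOP now $3133.80.
Bill 4, $3177: 40% coinsurance on $3177 = $1270.80. Patient owes $1270.80 (running OOP $4404.60).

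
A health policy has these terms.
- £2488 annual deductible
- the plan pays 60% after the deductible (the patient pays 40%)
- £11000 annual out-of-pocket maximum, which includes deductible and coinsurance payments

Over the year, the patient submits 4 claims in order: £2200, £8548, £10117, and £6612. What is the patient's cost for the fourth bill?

Claim 1 (£2200): fully absorbed by the deductible. Patient pays £2200; OOP now £2200.
Claim 2 (£8548): £288 finishes the deductible; £8260 goes to coinsurance; coinsurance £8260 × 40% = £3304. Patient pays £3592; OOP now £5792.
Claim 3 (£10117): deductible met; 40% of £10117 = £4046.80. Cost to patient: £4046.80. OOP to date £9838.80.
Claim 4 (£6612): 40% coinsurance on £6612 = £2644.80. That would push OOP to £12483.60, over the £11000 cap, so patient pays £11000 − £9838.80 = £1161.20.

£1161.20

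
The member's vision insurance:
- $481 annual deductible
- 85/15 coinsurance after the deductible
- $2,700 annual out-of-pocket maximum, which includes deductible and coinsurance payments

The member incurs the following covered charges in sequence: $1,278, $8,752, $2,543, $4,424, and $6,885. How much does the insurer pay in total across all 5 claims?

Claim 1 ($1,278): $481 finishes the deductible; $797 goes to coinsurance; member's 15% is $119.55. Member pays $600.55; OOP now $600.55. Plan pays $1,278 − $600.55 = $677.45.
Claim 2 ($8,752): deductible met; 15% of $8,752 = $1,312.80. Member owes $1,312.80 (running OOP $1,913.35). Insurer: $8,752 − $1,312.80 = $7,439.20.
Claim 3 ($2,543): deductible met; 15% of $2,543 = $381.45. Cost to member: $381.45. OOP to date $2,294.80. Plan pays $2,543 − $381.45 = $2,161.55.
Claim 4 ($4,424): 15% coinsurance on $4,424 = $663.60. Adding that to $2,294.80 gives $2,958.40, past the $2,700 cap; member pays only $2,700 − $2,294.80 = $405.20. Plan pays $4,424 − $405.20 = $4,018.80.
Claim 5 ($6,885): deductible met; 15% of $6,885 = $1,032.75. That would push OOP to $3,732.75, over the $2,700 cap, so member pays $2,700 − $2,700 = $0. Plan pays $6,885 − $0 = $6,885.
Insurer total = bills − member's total = $23,882 − $2,700 = $21,182.

$21,182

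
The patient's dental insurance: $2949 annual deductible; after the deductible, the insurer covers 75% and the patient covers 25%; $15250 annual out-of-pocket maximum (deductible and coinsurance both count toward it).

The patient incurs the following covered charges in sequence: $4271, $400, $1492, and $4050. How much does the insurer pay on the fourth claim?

$3037.50

Bill 1, $4271: $2949 finishes the deductible; $1322 goes to coinsurance; patient's 25% is $330.50. Patient pays $3279.50; OOP now $3279.50. Plan pays $4271 − $3279.50 = $991.50.
Bill 2, $400: deductible already satisfied, so patient's share is 25% × $400 = $100. Cost to patient: $100. OOP to date $3379.50. Insurer: $400 − $100 = $300.
Bill 3, $1492: deductible met; 25% of $1492 = $373. Cost to patient: $373. OOP to date $3752.50. Insurer: $1492 − $373 = $1119.
Bill 4, $4050: deductible already satisfied, so patient's share is 25% × $4050 = $1012.50. Patient owes $1012.50 (running OOP $4765). Insurer: $4050 − $1012.50 = $3037.50.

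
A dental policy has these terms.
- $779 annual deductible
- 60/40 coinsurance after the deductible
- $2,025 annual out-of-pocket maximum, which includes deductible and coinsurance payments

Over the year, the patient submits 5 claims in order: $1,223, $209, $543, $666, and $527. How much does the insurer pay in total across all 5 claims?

$1,433.40

Claim 1 ($1,223): $779 to deductible, leaving $444; coinsurance $444 × 40% = $177.60. Patient owes $956.60 (running OOP $956.60). Plan pays $1,223 − $956.60 = $266.40.
Claim 2 ($209): deductible already satisfied, so patient's share is 40% × $209 = $83.60. Patient pays $83.60; OOP now $1,040.20. Insurer: $209 − $83.60 = $125.40.
Claim 3 ($543): 40% coinsurance on $543 = $217.20. Cost to patient: $217.20. OOP to date $1,257.40. Insurer: $543 − $217.20 = $325.80.
Claim 4 ($666): deductible met; 40% of $666 = $266.40. Patient pays $266.40; OOP now $1,523.80. Plan pays $666 − $266.40 = $399.60.
Claim 5 ($527): deductible already satisfied, so patient's share is 40% × $527 = $210.80. Cost to patient: $210.80. OOP to date $1,734.60. Insurer: $527 − $210.80 = $316.20.
Insurer total = bills − patient's total = $3,168 − $1,734.60 = $1,433.40.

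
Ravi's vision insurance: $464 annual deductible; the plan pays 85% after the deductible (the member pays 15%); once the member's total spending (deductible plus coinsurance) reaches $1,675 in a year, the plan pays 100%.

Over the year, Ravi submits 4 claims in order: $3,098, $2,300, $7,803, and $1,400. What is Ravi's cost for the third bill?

Claim 1 — $3,098: deductible takes $464, $2,634 remains; member's 15% is $395.10. Member owes $859.10 (running OOP $859.10).
Claim 2 — $2,300: deductible already satisfied, so member's share is 15% × $2,300 = $345. Member pays $345; OOP now $1,204.10.
Claim 3 — $7,803: deductible already satisfied, so member's share is 15% × $7,803 = $1,170.45. That would push OOP to $2,374.55, over the $1,675 cap, so member pays $1,675 − $1,204.10 = $470.90.

$470.90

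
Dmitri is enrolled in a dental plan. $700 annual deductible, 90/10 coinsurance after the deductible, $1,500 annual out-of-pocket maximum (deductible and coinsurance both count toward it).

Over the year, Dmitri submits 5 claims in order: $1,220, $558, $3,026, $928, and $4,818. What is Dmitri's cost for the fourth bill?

Claim 1 — $1,220: $700 to deductible, leaving $520; 10% of $520 = $52. Cost to patient: $752. OOP to date $752.
Claim 2 — $558: 10% coinsurance on $558 = $55.80. Cost to patient: $55.80. OOP to date $807.80.
Claim 3 — $3,026: deductible met; 10% of $3,026 = $302.60. Patient owes $302.60 (running OOP $1,110.40).
Claim 4 — $928: deductible met; 10% of $928 = $92.80. Cost to patient: $92.80. OOP to date $1,203.20.

$92.80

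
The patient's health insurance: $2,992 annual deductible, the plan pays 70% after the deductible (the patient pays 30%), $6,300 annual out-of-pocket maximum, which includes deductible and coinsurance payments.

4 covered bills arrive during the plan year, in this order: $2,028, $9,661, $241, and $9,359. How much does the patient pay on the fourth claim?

$626.60

Bill 1, $2,028: fully absorbed by the deductible. Patient pays $2,028; OOP now $2,028.
Bill 2, $9,661: deductible takes $964, $8,697 remains; 30% of $8,697 = $2,609.10. Patient pays $3,573.10; OOP now $5,601.10.
Bill 3, $241: deductible already satisfied, so patient's share is 30% × $241 = $72.30. Patient owes $72.30 (running OOP $5,673.40).
Bill 4, $9,359: deductible already satisfied, so patient's share is 30% × $9,359 = $2,807.70. That would push OOP to $8,481.10, over the $6,300 cap, so patient pays $6,300 − $5,673.40 = $626.60.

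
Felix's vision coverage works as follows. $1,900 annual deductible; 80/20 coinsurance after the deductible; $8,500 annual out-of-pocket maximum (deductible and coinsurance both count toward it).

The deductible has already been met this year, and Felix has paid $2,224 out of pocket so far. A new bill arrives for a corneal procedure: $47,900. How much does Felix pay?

With the deductible met, the entire $47,900 is subject to coinsurance.
Member's 20% share of $47,900 is $9,580.
Adding $9,580 to the $2,224 already spent would give $11,804, which exceeds the $8,500 cap; the member pays just $8,500 − $2,224 = $6,276.

$6,276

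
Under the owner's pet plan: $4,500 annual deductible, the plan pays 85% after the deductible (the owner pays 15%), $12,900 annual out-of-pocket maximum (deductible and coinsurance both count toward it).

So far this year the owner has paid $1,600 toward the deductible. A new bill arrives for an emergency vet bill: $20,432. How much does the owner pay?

$5,529.80

Remaining deductible: $4,500 − $1,600 = $2,900.
After the $2,900 deductible portion, $20,432 − $2,900 = $17,532 is subject to coinsurance.
Coinsurance: $17,532 × 15% = $2,629.80.
That puts the owner's cost at $2,900 + $2,629.80 = $5,529.80 before any cap.
Year-to-date out-of-pocket becomes $1,600 + $5,529.80 = $7,129.80, still under the $12,900 maximum, so no cap applies.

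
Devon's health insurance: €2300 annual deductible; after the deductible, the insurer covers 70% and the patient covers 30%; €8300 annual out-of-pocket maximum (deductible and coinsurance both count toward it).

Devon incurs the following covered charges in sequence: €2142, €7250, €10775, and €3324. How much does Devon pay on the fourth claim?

Bill 1, €2142: entire amount goes to the deductible. Patient pays €2142; OOP now €2142.
Bill 2, €7250: €158 finishes the deductible; €7092 goes to coinsurance; 30% of €7092 = €2127.60. Patient owes €2285.60 (running OOP €4427.60).
Bill 3, €10775: 30% coinsurance on €10775 = €3232.50. Patient owes €3232.50 (running OOP €7660.10).
Bill 4, €3324: deductible already satisfied, so patient's share is 30% × €3324 = €997.20. Adding that to €7660.10 gives €8657.30, past the €8300 cap; patient pays only €8300 − €7660.10 = €639.90.

€639.90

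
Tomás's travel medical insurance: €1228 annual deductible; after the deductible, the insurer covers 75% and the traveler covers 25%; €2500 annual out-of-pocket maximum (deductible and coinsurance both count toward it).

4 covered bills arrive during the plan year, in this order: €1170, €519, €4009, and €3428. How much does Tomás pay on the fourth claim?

#1 (€1170): fully absorbed by the deductible. Cost to traveler: €1170. OOP to date €1170.
#2 (€519): €58 finishes the deductible; €461 goes to coinsurance; 25% of €461 = €115.25. Traveler owes €173.25 (running OOP €1343.25).
#3 (€4009): deductible already satisfied, so traveler's share is 25% × €4009 = €1002.25. Traveler owes €1002.25 (running OOP €2345.50).
#4 (€3428): deductible already satisfied, so traveler's share is 25% × €3428 = €857. That would push OOP to €3202.50, over the €2500 cap, so traveler pays €2500 − €2345.50 = €154.50.

€154.50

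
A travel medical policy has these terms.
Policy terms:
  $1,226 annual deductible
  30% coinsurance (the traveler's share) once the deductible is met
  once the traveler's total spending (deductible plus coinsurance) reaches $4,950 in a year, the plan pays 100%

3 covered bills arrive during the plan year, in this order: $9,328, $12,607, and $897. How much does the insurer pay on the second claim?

Bill 1, $9,328: $1,226 finishes the deductible; $8,102 goes to coinsurance; 30% of $8,102 = $2,430.60. Cost to traveler: $3,656.60. OOP to date $3,656.60. Insurer: $9,328 − $3,656.60 = $5,671.40.
Bill 2, $12,607: 30% coinsurance on $12,607 = $3,782.10. OOP would hit $7,438.70 > $4,950, so the cap limits the traveler to $4,950 − $3,656.60 = $1,293.40. Plan pays $12,607 − $1,293.40 = $11,313.60.

$11,313.60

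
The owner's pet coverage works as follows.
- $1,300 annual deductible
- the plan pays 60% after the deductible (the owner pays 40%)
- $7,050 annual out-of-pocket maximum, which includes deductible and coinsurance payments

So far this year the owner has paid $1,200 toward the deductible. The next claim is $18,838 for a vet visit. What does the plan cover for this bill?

$1,200 of the $1,300 deductible is already met, leaving $100.
That leaves $18,838 − $100 = $18,738 for coinsurance.
Owner's 40% share of $18,738 is $7,495.20.
That puts the owner's cost at $100 + $7,495.20 = $7,595.20 before any cap.
That would bring total out-of-pocket to $8,795.20, past the $7,050 cap. The owner is capped at $7,050 − $1,200 = $5,850 on this claim.
The plan picks up $18,838 − $5,850 = $12,988.

$12,988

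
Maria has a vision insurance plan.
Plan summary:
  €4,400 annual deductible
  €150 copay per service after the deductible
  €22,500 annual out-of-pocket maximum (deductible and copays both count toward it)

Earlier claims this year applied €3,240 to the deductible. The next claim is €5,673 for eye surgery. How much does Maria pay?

Remaining deductible: €4,400 − €3,240 = €1,160.
That leaves €5,673 − €1,160 = €4,513 for the copay.
Copay on this service: €150.
Member responsibility before any cap: €1,160 + €150 = €1,310.
Year-to-date out-of-pocket becomes €3,240 + €1,310 = €4,550, still under the €22,500 maximum, so no cap applies.

€1,310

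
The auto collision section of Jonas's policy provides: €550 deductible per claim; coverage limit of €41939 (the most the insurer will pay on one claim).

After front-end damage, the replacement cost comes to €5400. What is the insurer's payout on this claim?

€4850

Less the €550 deductible: €5400 − €550 = €4850.
€4850 ≤ €41939, so the limit doesn't bind; insurer pays €4850.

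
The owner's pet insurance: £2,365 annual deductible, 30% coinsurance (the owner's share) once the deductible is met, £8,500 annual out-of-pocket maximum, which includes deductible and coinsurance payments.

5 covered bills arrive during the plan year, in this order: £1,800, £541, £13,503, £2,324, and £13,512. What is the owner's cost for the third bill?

£4,067.70

Claim 1 (£1,800): entire amount goes to the deductible. Cost to owner: £1,800. OOP to date £1,800.
Claim 2 (£541): all of it applies to the deductible. Owner pays £541; OOP now £2,341.
Claim 3 (£13,503): £24 to deductible, leaving £13,479; owner's 30% is £4,043.70. Owner pays £4,067.70; OOP now £6,408.70.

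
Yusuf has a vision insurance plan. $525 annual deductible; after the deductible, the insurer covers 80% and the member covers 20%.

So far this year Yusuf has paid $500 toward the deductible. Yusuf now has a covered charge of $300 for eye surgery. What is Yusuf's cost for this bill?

$500 of the $525 deductible is already met, leaving $25.
After the $25 deductible portion, $300 − $25 = $275 is subject to coinsurance.
Coinsurance: $275 × 20% = $55.
So the member owes $25 + $55 = $80.

$80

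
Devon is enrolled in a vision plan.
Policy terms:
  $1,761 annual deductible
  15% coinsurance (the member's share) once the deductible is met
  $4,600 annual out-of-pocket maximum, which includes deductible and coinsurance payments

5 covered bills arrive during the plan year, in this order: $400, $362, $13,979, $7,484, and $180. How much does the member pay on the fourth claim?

$892

Claim 1 — $400: entire amount goes to the deductible. Member owes $400 (running OOP $400).
Claim 2 — $362: fully absorbed by the deductible. Member pays $362; OOP now $762.
Claim 3 — $13,979: deductible takes $999, $12,980 remains; 15% of $12,980 = $1,947. Member owes $2,946 (running OOP $3,708).
Claim 4 — $7,484: 15% coinsurance on $7,484 = $1,122.60. Adding that to $3,708 gives $4,830.60, past the $4,600 cap; member pays only $4,600 − $3,708 = $892.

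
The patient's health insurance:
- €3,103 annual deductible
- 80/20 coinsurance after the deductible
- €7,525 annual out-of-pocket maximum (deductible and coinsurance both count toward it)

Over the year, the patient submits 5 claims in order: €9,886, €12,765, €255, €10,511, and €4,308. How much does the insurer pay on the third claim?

Claim 1 — €9,886: €3,103 to deductible, leaving €6,783; 20% of €6,783 = €1,356.60. Patient pays €4,459.60; OOP now €4,459.60. Insurer: €9,886 − €4,459.60 = €5,426.40.
Claim 2 — €12,765: deductible met; 20% of €12,765 = €2,553. Cost to patient: €2,553. OOP to date €7,012.60. Insurer: €12,765 − €2,553 = €10,212.
Claim 3 — €255: deductible already satisfied, so patient's share is 20% × €255 = €51. Patient owes €51 (running OOP €7,063.60). Insurer: €255 − €51 = €204.

€204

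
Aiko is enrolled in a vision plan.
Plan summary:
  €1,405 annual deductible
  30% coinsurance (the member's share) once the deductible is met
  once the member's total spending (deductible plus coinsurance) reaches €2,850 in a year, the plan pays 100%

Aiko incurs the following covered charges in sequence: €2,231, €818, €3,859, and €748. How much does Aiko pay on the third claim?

€951.80

#1 (€2,231): €1,405 finishes the deductible; €826 goes to coinsurance; member's 30% is €247.80. Cost to member: €1,652.80. OOP to date €1,652.80.
#2 (€818): deductible already satisfied, so member's share is 30% × €818 = €245.40. Cost to member: €245.40. OOP to date €1,898.20.
#3 (€3,859): 30% coinsurance on €3,859 = €1,157.70. That would push OOP to €3,055.90, over the €2,850 cap, so member pays €2,850 − €1,898.20 = €951.80.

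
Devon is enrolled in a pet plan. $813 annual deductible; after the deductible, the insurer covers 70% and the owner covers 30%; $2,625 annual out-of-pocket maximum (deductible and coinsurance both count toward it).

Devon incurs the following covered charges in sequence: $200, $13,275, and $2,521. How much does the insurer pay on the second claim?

#1 ($200): fully absorbed by the deductible. Owner pays $200; OOP now $200. Insurer: $200 − $200 = $0.
#2 ($13,275): deductible takes $613, $12,662 remains; 30% of $12,662 = $3,798.60. Together that's $613 + $3,798.60 = $4,411.60. Adding that to $200 gives $4,611.60, past the $2,625 cap; owner pays only $2,625 − $200 = $2,425. Plan pays $13,275 − $2,425 = $10,850.

$10,850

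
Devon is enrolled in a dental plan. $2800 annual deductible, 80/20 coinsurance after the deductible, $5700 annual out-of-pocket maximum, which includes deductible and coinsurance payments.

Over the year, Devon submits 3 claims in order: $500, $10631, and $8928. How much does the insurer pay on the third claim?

$7694.20

Claim 1 ($500): fully absorbed by the deductible. Patient pays $500; OOP now $500. Plan pays $500 − $500 = $0.
Claim 2 ($10631): deductible takes $2300, $8331 remains; coinsurance $8331 × 20% = $1666.20. Patient pays $3966.20; OOP now $4466.20. Plan pays $10631 − $3966.20 = $6664.80.
Claim 3 ($8928): deductible met; 20% of $8928 = $1785.60. OOP would hit $6251.80 > $5700, so the cap limits the patient to $5700 − $4466.20 = $1233.80. Plan pays $8928 − $1233.80 = $7694.20.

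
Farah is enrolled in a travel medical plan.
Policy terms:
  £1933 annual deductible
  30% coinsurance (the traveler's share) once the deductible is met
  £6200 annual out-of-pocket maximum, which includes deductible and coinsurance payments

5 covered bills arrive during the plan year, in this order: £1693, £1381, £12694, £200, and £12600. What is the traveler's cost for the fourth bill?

#1 (£1693): entire amount goes to the deductible. Traveler pays £1693; OOP now £1693.
#2 (£1381): £240 finishes the deductible; £1141 goes to coinsurance; coinsurance £1141 × 30% = £342.30. Traveler pays £582.30; OOP now £2275.30.
#3 (£12694): deductible met; 30% of £12694 = £3808.20. Traveler owes £3808.20 (running OOP £6083.50).
#4 (£200): deductible met; 30% of £200 = £60. Traveler pays £60; OOP now £6143.50.

£60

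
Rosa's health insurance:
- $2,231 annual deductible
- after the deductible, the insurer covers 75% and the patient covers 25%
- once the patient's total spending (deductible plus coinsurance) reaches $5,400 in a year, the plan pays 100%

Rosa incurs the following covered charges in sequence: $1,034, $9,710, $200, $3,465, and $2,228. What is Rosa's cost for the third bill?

Claim 1 — $1,034: entire amount goes to the deductible. Cost to patient: $1,034. OOP to date $1,034.
Claim 2 — $9,710: deductible takes $1,197, $8,513 remains; 25% of $8,513 = $2,128.25. Patient pays $3,325.25; OOP now $4,359.25.
Claim 3 — $200: deductible met; 25% of $200 = $50. Cost to patient: $50. OOP to date $4,409.25.

$50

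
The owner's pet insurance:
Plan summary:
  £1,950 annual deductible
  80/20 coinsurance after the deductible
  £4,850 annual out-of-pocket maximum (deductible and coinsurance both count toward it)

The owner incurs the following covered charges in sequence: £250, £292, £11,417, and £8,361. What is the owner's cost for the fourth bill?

£898.20

Bill 1, £250: fully absorbed by the deductible. Owner pays £250; OOP now £250.
Bill 2, £292: all of it applies to the deductible. Owner owes £292 (running OOP £542).
Bill 3, £11,417: £1,408 finishes the deductible; £10,009 goes to coinsurance; owner's 20% is £2,001.80. Owner owes £3,409.80 (running OOP £3,951.80).
Bill 4, £8,361: deductible met; 20% of £8,361 = £1,672.20. Adding that to £3,951.80 gives £5,624, past the £4,850 cap; owner pays only £4,850 − £3,951.80 = £898.20.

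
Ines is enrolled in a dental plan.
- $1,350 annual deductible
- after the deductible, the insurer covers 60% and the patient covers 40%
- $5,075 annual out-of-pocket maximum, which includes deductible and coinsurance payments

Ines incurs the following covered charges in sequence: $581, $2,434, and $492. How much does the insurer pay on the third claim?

$295.20

#1 ($581): all of it applies to the deductible. Patient pays $581; OOP now $581. Insurer: $581 − $581 = $0.
#2 ($2,434): deductible takes $769, $1,665 remains; patient's 40% is $666. Patient pays $1,435; OOP now $2,016. Insurer: $2,434 − $1,435 = $999.
#3 ($492): deductible met; 40% of $492 = $196.80. Patient owes $196.80 (running OOP $2,212.80). Plan pays $492 − $196.80 = $295.20.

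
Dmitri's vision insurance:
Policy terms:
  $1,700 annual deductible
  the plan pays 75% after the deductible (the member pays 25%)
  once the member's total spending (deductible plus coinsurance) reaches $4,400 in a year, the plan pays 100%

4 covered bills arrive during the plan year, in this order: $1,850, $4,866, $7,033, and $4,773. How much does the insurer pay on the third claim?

$5,587

Claim 1 ($1,850): $1,700 finishes the deductible; $150 goes to coinsurance; 25% of $150 = $37.50. Cost to member: $1,737.50. OOP to date $1,737.50. Insurer: $1,850 − $1,737.50 = $112.50.
Claim 2 ($4,866): deductible already satisfied, so member's share is 25% × $4,866 = $1,216.50. Member pays $1,216.50; OOP now $2,954. Insurer: $4,866 − $1,216.50 = $3,649.50.
Claim 3 ($7,033): 25% coinsurance on $7,033 = $1,758.25. That would push OOP to $4,712.25, over the $4,400 cap, so member pays $4,400 − $2,954 = $1,446. Plan pays $7,033 − $1,446 = $5,587.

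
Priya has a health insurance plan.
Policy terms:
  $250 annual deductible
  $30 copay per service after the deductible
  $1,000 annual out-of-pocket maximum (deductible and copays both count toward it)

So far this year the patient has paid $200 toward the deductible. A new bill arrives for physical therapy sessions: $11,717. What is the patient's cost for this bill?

$200 of the $250 deductible is already met, leaving $50.
After the $50 deductible portion, $11,717 − $50 = $11,667 is subject to the copay.
Copay on this service: $30.
Patient responsibility before any cap: $50 + $30 = $80.
Cumulative spending $200 + $80 = $280 stays under the $1,000 maximum.

$80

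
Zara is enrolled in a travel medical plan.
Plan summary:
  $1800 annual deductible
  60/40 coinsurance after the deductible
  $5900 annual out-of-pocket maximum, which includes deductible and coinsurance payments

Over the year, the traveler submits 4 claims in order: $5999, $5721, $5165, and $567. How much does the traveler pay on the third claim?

$132

Claim 1 ($5999): deductible takes $1800, $4199 remains; traveler's 40% is $1679.60. Traveler pays $3479.60; OOP now $3479.60.
Claim 2 ($5721): 40% coinsurance on $5721 = $2288.40. Cost to traveler: $2288.40. OOP to date $5768.
Claim 3 ($5165): deductible met; 40% of $5165 = $2066. Adding that to $5768 gives $7834, past the $5900 cap; traveler pays only $5900 − $5768 = $132.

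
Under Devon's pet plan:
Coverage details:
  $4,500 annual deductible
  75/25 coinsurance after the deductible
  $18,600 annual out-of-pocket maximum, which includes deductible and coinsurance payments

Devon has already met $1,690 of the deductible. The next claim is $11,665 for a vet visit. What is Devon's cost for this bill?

$5,023.75

$1,690 of the $4,500 deductible is already met, leaving $2,810.
That leaves $11,665 − $2,810 = $8,855 for coinsurance.
Owner's 25% share of $8,855 is $2,213.75.
That puts the owner's cost at $2,810 + $2,213.75 = $5,023.75 before any cap.
Year-to-date out-of-pocket becomes $1,690 + $5,023.75 = $6,713.75, still under the $18,600 maximum, so no cap applies.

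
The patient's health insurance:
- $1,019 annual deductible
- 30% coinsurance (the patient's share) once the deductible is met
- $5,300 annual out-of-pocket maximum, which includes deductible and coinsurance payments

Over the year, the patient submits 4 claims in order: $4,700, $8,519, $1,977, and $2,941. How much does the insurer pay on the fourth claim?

$2,913.10

Claim 1 — $4,700: $1,019 to deductible, leaving $3,681; patient's 30% is $1,104.30. Patient owes $2,123.30 (running OOP $2,123.30). Plan pays $4,700 − $2,123.30 = $2,576.70.
Claim 2 — $8,519: 30% coinsurance on $8,519 = $2,555.70. Cost to patient: $2,555.70. OOP to date $4,679. Insurer: $8,519 − $2,555.70 = $5,963.30.
Claim 3 — $1,977: 30% coinsurance on $1,977 = $593.10. Patient owes $593.10 (running OOP $5,272.10). Insurer: $1,977 − $593.10 = $1,383.90.
Claim 4 — $2,941: deductible already satisfied, so patient's share is 30% × $2,941 = $882.30. OOP would hit $6,154.40 > $5,300, so the cap limits the patient to $5,300 − $5,272.10 = $27.90. Insurer: $2,941 − $27.90 = $2,913.10.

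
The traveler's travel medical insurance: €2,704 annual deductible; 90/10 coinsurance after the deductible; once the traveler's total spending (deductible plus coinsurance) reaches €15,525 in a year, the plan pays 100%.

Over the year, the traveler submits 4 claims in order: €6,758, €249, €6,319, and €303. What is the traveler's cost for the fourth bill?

€30.30

Claim 1 — €6,758: €2,704 to deductible, leaving €4,054; coinsurance €4,054 × 10% = €405.40. Traveler pays €3,109.40; OOP now €3,109.40.
Claim 2 — €249: 10% coinsurance on €249 = €24.90. Traveler pays €24.90; OOP now €3,134.30.
Claim 3 — €6,319: deductible already satisfied, so traveler's share is 10% × €6,319 = €631.90. Traveler owes €631.90 (running OOP €3,766.20).
Claim 4 — €303: deductible already satisfied, so traveler's share is 10% × €303 = €30.30. Cost to traveler: €30.30. OOP to date €3,796.50.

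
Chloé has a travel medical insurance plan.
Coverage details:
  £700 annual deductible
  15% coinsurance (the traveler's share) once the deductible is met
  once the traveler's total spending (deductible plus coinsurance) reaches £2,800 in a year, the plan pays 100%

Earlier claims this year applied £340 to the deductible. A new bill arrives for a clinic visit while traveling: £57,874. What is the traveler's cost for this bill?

Deductible still to meet: £700 − £340 = £360.
The remaining £57,514 (= £57,874 − £360) moves to coinsurance.
15% of £57,514 = £8,627.10 falls to the traveler.
Traveler responsibility before any cap: £360 + £8,627.10 = £8,987.10.
Adding £8,987.10 to the £340 already spent would give £9,327.10, which exceeds the £2,800 cap; the traveler pays just £2,800 − £340 = £2,460.

£2,460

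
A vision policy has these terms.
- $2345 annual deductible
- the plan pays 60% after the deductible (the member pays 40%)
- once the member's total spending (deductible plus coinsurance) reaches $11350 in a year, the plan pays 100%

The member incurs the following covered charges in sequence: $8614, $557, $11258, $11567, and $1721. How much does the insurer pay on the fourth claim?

#1 ($8614): $2345 finishes the deductible; $6269 goes to coinsurance; coinsurance $6269 × 40% = $2507.60. Cost to member: $4852.60. OOP to date $4852.60. Plan pays $8614 − $4852.60 = $3761.40.
#2 ($557): deductible already satisfied, so member's share is 40% × $557 = $222.80. Member pays $222.80; OOP now $5075.40. Plan pays $557 − $222.80 = $334.20.
#3 ($11258): 40% coinsurance on $11258 = $4503.20. Member owes $4503.20 (running OOP $9578.60). Insurer: $11258 − $4503.20 = $6754.80.
#4 ($11567): deductible already satisfied, so member's share is 40% × $11567 = $4626.80. Adding that to $9578.60 gives $14205.40, past the $11350 cap; member pays only $11350 − $9578.60 = $1771.40. Plan pays $11567 − $1771.40 = $9795.60.

$9795.60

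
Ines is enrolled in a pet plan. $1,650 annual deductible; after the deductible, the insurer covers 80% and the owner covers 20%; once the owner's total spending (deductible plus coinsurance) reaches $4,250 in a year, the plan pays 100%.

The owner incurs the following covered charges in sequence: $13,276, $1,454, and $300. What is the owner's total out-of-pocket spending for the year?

$4,250

Claim 1 — $13,276: $1,650 finishes the deductible; $11,626 goes to coinsurance; 20% of $11,626 = $2,325.20. Owner pays $3,975.20; OOP now $3,975.20.
Claim 2 — $1,454: deductible already satisfied, so owner's share is 20% × $1,454 = $290.80. Adding that to $3,975.20 gives $4,266, past the $4,250 cap; owner pays only $4,250 − $3,975.20 = $274.80.
Claim 3 — $300: 20% coinsurance on $300 = $60. Adding that to $4,250 gives $4,310, past the $4,250 cap; owner pays only $4,250 − $4,250 = $0.
Summing the owner's payments: $3,975.20 + $274.80 + $0 = $4,250.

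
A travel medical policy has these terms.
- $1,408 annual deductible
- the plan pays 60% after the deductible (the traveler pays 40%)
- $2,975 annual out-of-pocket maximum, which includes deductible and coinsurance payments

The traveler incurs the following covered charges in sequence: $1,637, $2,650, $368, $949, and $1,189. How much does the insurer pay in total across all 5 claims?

$3,818

Claim 1 — $1,637: $1,408 to deductible, leaving $229; 40% of $229 = $91.60. Cost to traveler: $1,499.60. OOP to date $1,499.60. Plan pays $1,637 − $1,499.60 = $137.40.
Claim 2 — $2,650: deductible already satisfied, so traveler's share is 40% × $2,650 = $1,060. Cost to traveler: $1,060. OOP to date $2,559.60. Plan pays $2,650 − $1,060 = $1,590.
Claim 3 — $368: deductible already satisfied, so traveler's share is 40% × $368 = $147.20. Cost to traveler: $147.20. OOP to date $2,706.80. Insurer: $368 − $147.20 = $220.80.
Claim 4 — $949: deductible already satisfied, so traveler's share is 40% × $949 = $379.60. OOP would hit $3,086.40 > $2,975, so the cap limits the traveler to $2,975 − $2,706.80 = $268.20. Insurer: $949 − $268.20 = $680.80.
Claim 5 — $1,189: 40% coinsurance on $1,189 = $475.60. That would push OOP to $3,450.60, over the $2,975 cap, so traveler pays $2,975 − $2,975 = $0. Insurer: $1,189 − $0 = $1,189.
Insurer total = bills − traveler's total = $6,793 − $2,975 = $3,818.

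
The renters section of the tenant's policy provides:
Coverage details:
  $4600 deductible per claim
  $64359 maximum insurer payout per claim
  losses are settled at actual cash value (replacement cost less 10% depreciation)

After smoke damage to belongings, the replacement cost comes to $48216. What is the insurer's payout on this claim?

At 10% depreciation, ACV = $48216 − $4821.60 = $43394.40.
Subtract the deductible: $43394.40 − $4600 = $38794.40.
$38794.40 is within the $64359 limit, so the insurer pays $38794.40.

$38794.40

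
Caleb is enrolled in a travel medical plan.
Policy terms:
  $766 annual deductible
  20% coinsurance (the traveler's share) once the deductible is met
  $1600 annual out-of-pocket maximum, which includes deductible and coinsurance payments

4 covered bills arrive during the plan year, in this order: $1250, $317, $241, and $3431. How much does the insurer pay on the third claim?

#1 ($1250): $766 to deductible, leaving $484; coinsurance $484 × 20% = $96.80. Traveler pays $862.80; OOP now $862.80. Insurer: $1250 − $862.80 = $387.20.
#2 ($317): 20% coinsurance on $317 = $63.40. Cost to traveler: $63.40. OOP to date $926.20. Plan pays $317 − $63.40 = $253.60.
#3 ($241): deductible already satisfied, so traveler's share is 20% × $241 = $48.20. Cost to traveler: $48.20. OOP to date $974.40. Insurer: $241 − $48.20 = $192.80.

$192.80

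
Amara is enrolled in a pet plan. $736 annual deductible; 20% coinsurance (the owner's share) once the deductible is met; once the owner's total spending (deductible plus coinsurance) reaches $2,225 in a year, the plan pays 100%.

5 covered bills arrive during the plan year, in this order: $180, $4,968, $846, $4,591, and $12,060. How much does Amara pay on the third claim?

#1 ($180): entire amount goes to the deductible. Cost to owner: $180. OOP to date $180.
#2 ($4,968): deductible takes $556, $4,412 remains; owner's 20% is $882.40. Cost to owner: $1,438.40. OOP to date $1,618.40.
#3 ($846): deductible already satisfied, so owner's share is 20% × $846 = $169.20. Owner owes $169.20 (running OOP $1,787.60).

$169.20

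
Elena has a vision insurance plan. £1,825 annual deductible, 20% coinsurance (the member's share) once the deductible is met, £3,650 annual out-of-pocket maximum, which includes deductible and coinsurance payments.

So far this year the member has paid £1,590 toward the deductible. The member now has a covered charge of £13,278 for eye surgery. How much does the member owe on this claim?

Remaining deductible: £1,825 − £1,590 = £235.
After the £235 deductible portion, £13,278 − £235 = £13,043 is subject to coinsurance.
20% of £13,043 = £2,608.60 falls to the member.
That puts the member's cost at £235 + £2,608.60 = £2,843.60 before any cap.
Adding £2,843.60 to the £1,590 already spent would give £4,433.60, which exceeds the £3,650 cap; the member pays just £3,650 − £1,590 = £2,060.

£2,060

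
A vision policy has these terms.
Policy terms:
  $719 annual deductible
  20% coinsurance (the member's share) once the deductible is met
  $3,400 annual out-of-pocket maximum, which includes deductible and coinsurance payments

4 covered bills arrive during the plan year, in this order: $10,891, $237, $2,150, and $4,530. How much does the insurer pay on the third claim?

Claim 1 ($10,891): deductible takes $719, $10,172 remains; 20% of $10,172 = $2,034.40. Member pays $2,753.40; OOP now $2,753.40. Insurer: $10,891 − $2,753.40 = $8,137.60.
Claim 2 ($237): 20% coinsurance on $237 = $47.40. Member pays $47.40; OOP now $2,800.80. Insurer: $237 − $47.40 = $189.60.
Claim 3 ($2,150): 20% coinsurance on $2,150 = $430. Member pays $430; OOP now $3,230.80. Insurer: $2,150 − $430 = $1,720.

$1,720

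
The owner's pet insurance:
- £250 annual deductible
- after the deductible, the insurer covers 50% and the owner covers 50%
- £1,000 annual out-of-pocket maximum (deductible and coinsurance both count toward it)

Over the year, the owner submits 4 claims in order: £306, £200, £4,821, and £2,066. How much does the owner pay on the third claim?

Bill 1, £306: £250 finishes the deductible; £56 goes to coinsurance; owner's 50% is £28. Cost to owner: £278. OOP to date £278.
Bill 2, £200: deductible already satisfied, so owner's share is 50% × £200 = £100. Cost to owner: £100. OOP to date £378.
Bill 3, £4,821: deductible already satisfied, so owner's share is 50% × £4,821 = £2,410.50. That would push OOP to £2,788.50, over the £1,000 cap, so owner pays £1,000 − £378 = £622.

£622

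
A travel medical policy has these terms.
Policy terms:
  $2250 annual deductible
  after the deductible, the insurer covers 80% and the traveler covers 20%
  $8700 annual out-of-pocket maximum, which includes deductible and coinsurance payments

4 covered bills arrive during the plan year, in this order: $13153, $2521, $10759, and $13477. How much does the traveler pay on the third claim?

$2151.80

Claim 1 ($13153): deductible takes $2250, $10903 remains; traveler's 20% is $2180.60. Cost to traveler: $4430.60. OOP to date $4430.60.
Claim 2 ($2521): deductible met; 20% of $2521 = $504.20. Traveler owes $504.20 (running OOP $4934.80).
Claim 3 ($10759): 20% coinsurance on $10759 = $2151.80. Traveler pays $2151.80; OOP now $7086.60.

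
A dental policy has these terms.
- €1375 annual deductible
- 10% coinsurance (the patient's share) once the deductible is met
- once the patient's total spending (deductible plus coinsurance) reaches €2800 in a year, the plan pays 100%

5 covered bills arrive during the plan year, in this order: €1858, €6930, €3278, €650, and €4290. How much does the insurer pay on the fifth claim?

Bill 1, €1858: €1375 finishes the deductible; €483 goes to coinsurance; 10% of €483 = €48.30. Patient owes €1423.30 (running OOP €1423.30). Insurer: €1858 − €1423.30 = €434.70.
Bill 2, €6930: deductible met; 10% of €6930 = €693. Patient owes €693 (running OOP €2116.30). Plan pays €6930 − €693 = €6237.
Bill 3, €3278: deductible already satisfied, so patient's share is 10% × €3278 = €327.80. Patient owes €327.80 (running OOP €2444.10). Insurer: €3278 − €327.80 = €2950.20.
Bill 4, €650: 10% coinsurance on €650 = €65. Patient pays €65; OOP now €2509.10. Plan pays €650 − €65 = €585.
Bill 5, €4290: deductible already satisfied, so patient's share is 10% × €4290 = €429. Adding that to €2509.10 gives €2938.10, past the €2800 cap; patient pays only €2800 − €2509.10 = €290.90. Insurer: €4290 − €290.90 = €3999.10.

€3999.10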